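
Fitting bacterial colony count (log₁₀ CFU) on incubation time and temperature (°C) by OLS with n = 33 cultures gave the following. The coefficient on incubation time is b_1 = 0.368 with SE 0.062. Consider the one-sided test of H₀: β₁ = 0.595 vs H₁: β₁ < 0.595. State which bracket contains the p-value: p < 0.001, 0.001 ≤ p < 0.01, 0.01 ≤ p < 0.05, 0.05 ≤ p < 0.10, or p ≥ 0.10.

t = (0.368 − 0.595) / 0.062 = -3.661.
df = n − k − 1 = 33 − 2 − 1 = 30.
One-sided p = P(T_{30} < t) ≈ 0.0005.
So p < 0.001.

p < 0.001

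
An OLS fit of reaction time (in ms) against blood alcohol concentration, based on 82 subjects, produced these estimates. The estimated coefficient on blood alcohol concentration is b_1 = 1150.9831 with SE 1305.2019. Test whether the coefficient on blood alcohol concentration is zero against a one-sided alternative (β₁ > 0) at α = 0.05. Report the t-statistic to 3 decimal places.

H₀: β₁ = 0 vs H₁: β₁ > 0.
t = (b_1 − β₁⁰)/SE = 1150.9831 / 1305.2019 = 0.882.
df = n − 2 = 82 − 2 = 80.
One-sided p ≈ 0.1903, which is ≥ 0.05, so fail to reject H₀.
The data do not give significant evidence that the true slope on blood alcohol concentration is positive.

t = 0.882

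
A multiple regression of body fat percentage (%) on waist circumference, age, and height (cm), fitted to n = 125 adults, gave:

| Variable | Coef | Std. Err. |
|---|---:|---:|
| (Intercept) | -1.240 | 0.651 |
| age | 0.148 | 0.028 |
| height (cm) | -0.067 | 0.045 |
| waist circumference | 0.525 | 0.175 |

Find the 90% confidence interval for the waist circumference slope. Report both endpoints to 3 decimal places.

Read off: b = 0.525, SE = 0.175 for waist circumference.
df = n − k − 1 = 125 − 3 − 1 = 121.
t* = t_{0.05, 121} = 1.657544.
Margin = t* × SE = 1.657544 × 0.175 = 0.29007.
CI: 0.525 ± 0.29007 → (0.235, 0.815).

(0.235, 0.815)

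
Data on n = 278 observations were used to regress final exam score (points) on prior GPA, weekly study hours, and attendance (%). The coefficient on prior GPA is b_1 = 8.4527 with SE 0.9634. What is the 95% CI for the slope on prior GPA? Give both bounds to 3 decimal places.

(6.556, 10.349)

df = n − k − 1 = 278 − 3 − 1 = 274.
t* = t_{0.025, 274} = 1.96866.
Margin = t* × SE = 1.96866 × 0.9634 = 1.89661.
CI: 8.4527 ± 1.89661 → (6.556, 10.349).
With 95% confidence, each one-unit increase in prior GPA is associated with a change of between 6.556 and 10.349 points in final exam score, holding the other predictors fixed.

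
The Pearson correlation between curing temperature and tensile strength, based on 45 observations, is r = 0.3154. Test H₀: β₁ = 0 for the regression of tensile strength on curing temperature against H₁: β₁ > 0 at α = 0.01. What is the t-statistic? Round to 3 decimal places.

t = 2.179

t = r·√(n − 2)/√(1 − r²) = 0.3154·√43/√0.900523 = 2.179.
df = n − 2 = 43.
One-sided p ≈ 0.0174, which is ≥ 0.01, so fail to reject H₀.
The data do not give significant evidence of a linear association between curing temperature and tensile strength.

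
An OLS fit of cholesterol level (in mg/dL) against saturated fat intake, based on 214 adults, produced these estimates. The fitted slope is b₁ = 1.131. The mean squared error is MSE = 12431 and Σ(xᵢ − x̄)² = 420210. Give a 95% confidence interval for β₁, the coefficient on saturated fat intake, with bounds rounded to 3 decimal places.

SE(b₁) = √(MSE/Sₓₓ) = √(12431/420210) = 0.171997.
df = n − 2 = 212.
t* = t_{0.025, 212} = 1.971217.
Margin = t* × SE = 1.971217 × 0.171997 = 0.33904.
CI: 1.131 ± 0.33904 → (0.792, 1.470).
With 95% confidence, each one-unit increase in saturated fat intake is associated with a change of between 0.792 and 1.470 mg/dL in cholesterol level.

(0.792, 1.470)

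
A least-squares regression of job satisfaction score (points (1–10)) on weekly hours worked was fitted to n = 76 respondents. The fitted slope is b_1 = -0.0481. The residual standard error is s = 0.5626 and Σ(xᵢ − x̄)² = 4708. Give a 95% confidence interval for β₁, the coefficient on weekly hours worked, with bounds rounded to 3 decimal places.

SE(b_1) = s/√Sₓₓ = 0.5626/√4708 = 0.00819939.
df = n − 2 = 74.
t* = t_{0.025, 74} = 1.992543.
Margin = t* × SE = 1.992543 × 0.00819939 = 0.01634.
CI: -0.0481 ± 0.01634 → (-0.064, -0.032).
With 95% confidence, each one-unit increase in weekly hours worked is associated with a change of between -0.064 and -0.032 points (1–10) in job satisfaction score.

(-0.064, -0.032)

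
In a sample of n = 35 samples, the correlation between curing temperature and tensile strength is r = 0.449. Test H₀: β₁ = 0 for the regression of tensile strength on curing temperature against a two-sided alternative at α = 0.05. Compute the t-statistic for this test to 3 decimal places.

t = r·√(n − 2)/√(1 − r²) = 0.449·√33/√0.798399 = 2.887.
df = n − 2 = 33.
Two-sided p ≈ 0.0068, which is < 0.05, so reject H₀.
There is evidence of a linear association between curing temperature and tensile strength.

t = 2.887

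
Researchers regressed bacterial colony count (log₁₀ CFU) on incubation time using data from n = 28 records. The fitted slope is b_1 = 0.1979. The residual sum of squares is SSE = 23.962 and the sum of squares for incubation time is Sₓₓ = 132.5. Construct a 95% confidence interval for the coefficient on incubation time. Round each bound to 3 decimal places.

(0.026, 0.369)

MSE = SSE/(n − 2) = 23.962/26 = 0.921615.
SE(b_1) = √(MSE/Sₓₓ) = √(0.921615/132.5) = 0.0834002.
df = n − 2 = 26.
t* = t_{0.025, 26} = 2.055529.
Margin = t* × SE = 2.055529 × 0.0834002 = 0.17143.
CI: 0.1979 ± 0.17143 → (0.026, 0.369).
With 95% confidence, each one-unit increase in incubation time is associated with a change of between 0.026 and 0.369 log₁₀ CFU in bacterial colony count.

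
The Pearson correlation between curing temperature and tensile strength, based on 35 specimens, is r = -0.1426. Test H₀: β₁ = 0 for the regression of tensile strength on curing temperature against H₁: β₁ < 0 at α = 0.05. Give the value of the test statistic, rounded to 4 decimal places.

t = r·√(n − 2)/√(1 − r²) = -0.1426·√33/√0.979665 = -0.8276.
df = n − 2 = 33.
One-sided p ≈ 0.2069, which is ≥ 0.05, so fail to reject H₀.
The data do not give significant evidence of a linear association between curing temperature and tensile strength.

t = -0.8276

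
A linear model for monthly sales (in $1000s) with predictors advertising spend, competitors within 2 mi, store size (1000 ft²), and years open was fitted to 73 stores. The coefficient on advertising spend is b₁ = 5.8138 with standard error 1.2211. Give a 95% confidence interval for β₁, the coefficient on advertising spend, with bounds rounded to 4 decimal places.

df = n − k − 1 = 73 − 4 − 1 = 68.
t* = t_{0.025, 68} = 1.995469.
Margin = t* × SE = 1.995469 × 1.2211 = 2.436667.
CI: 5.8138 ± 2.436667 → (3.3771, 8.2505).
With 95% confidence, each one-unit increase in advertising spend is associated with a change of between 3.3771 and 8.2505 $1000s in monthly sales, holding the other predictors fixed.

(3.3771, 8.2505)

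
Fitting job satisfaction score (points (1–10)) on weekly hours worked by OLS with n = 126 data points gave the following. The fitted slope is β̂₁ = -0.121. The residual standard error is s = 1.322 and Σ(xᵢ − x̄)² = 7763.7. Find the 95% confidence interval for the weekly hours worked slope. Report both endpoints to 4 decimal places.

SE(β̂₁) = s/√Sₓₓ = 1.322/√7763.7 = 0.0150037.
df = n − 2 = 124.
t* = t_{0.025, 124} = 1.97928.
Margin = t* × SE = 1.97928 × 0.0150037 = 0.029696.
CI: -0.121 ± 0.029696 → (-0.1507, -0.0913).
With 95% confidence, each one-unit increase in weekly hours worked is associated with a change of between -0.1507 and -0.0913 points (1–10) in job satisfaction score.

(-0.1507, -0.0913)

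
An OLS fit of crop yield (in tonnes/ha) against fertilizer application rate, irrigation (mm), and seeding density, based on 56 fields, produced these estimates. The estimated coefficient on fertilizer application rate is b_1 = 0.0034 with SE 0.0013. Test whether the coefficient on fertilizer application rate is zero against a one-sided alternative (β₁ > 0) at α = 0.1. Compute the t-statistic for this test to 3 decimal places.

H₀: β₁ = 0 vs H₁: β₁ > 0.
t = (b_1 − β₁⁰)/SE = 0.0034 / 0.0013 = 2.615.
df = n − k − 1 = 56 − 3 − 1 = 52.
One-sided p ≈ 0.0058, which is < 0.1, so reject H₀.
There is evidence that the true slope on fertilizer application rate is positive, holding the other predictors fixed.

t = 2.615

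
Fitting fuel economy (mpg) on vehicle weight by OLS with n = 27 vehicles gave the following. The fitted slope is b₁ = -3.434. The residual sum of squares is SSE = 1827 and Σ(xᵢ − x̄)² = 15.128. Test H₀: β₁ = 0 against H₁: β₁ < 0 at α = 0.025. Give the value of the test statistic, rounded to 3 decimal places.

MSE = SSE/(n − 2) = 1827/25 = 73.08.
SE(b₁) = √(MSE/Sₓₓ) = √(73.08/15.128) = 2.1979.
t = -3.434 / 2.1979 = -1.562.
df = n − 2 = 25.
One-sided p ≈ 0.0654, which is ≥ 0.025, so fail to reject H₀.
The data do not give significant evidence that the true slope on vehicle weight is negative.

t = -1.562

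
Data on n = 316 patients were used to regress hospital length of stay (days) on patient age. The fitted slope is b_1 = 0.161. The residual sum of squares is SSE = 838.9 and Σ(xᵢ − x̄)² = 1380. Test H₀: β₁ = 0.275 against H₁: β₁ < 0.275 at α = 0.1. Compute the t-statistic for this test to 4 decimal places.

t = -2.5909

MSE = SSE/(n − 2) = 838.9/314 = 2.67166.
SE(b_1) = √(MSE/Sₓₓ) = √(2.67166/1380) = 0.0439998.
t = (0.161 − 0.275) / 0.0439998 = -2.5909.
df = n − 2 = 314.
One-sided p ≈ 0.0050, which is < 0.1, so reject H₀.
There is evidence that the true slope on patient age is below 0.275 days per unit.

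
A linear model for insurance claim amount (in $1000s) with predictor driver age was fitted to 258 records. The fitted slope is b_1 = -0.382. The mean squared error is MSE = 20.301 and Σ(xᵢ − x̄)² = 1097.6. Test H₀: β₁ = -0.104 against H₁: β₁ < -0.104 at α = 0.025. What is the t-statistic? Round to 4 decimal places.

t = -2.0441

SE(b_1) = √(MSE/Sₓₓ) = √(20.301/1097.6) = 0.135999.
t = (-0.382 − (-0.104)) / 0.135999 = -2.0441.
df = n − 2 = 256.
One-sided p ≈ 0.0210, which is < 0.025, so reject H₀.
There is evidence that the true slope on driver age is below -0.104 $1000s per unit.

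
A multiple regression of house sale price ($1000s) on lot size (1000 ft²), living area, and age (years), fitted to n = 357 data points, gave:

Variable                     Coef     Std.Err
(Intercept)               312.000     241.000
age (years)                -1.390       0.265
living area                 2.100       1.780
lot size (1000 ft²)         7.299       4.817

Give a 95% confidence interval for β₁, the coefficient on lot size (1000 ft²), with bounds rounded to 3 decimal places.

Read off: b = 7.299, SE = 4.817 for lot size (1000 ft²).
df = n − k − 1 = 357 − 3 − 1 = 353.
t* = t_{0.025, 353} = 1.966707.
Margin = t* × SE = 1.966707 × 4.817 = 9.47363.
CI: 7.299 ± 9.47363 → (-2.175, 16.773).

(-2.175, 16.773)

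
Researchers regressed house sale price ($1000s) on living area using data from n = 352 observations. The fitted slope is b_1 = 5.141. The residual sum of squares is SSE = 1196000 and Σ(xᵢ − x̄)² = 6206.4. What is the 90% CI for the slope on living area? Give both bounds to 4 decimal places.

(3.9173, 6.3647)

MSE = SSE/(n − 2) = 1196000/350 = 3417.14.
SE(b_1) = √(MSE/Sₓₓ) = √(3417.14/6206.4) = 0.742013.
df = n − 2 = 350.
t* = t_{0.05, 350} = 1.649219.
Margin = t* × SE = 1.649219 × 0.742013 = 1.223742.
CI: 5.141 ± 1.223742 → (3.9173, 6.3647).
With 90% confidence, each one-unit increase in living area is associated with a change of between 3.9173 and 6.3647 $1000s in house sale price.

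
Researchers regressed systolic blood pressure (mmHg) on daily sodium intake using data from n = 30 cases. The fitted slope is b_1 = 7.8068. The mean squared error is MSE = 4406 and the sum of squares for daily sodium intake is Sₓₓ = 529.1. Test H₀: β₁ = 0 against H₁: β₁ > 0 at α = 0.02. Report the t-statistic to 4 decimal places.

t = 2.7053

SE(b_1) = √(MSE/Sₓₓ) = √(4406/529.1) = 2.88571.
t = 7.8068 / 2.88571 = 2.7053.
df = n − 2 = 28.
One-sided p ≈ 0.0057, which is < 0.02, so reject H₀.
There is evidence that the true slope on daily sodium intake is positive.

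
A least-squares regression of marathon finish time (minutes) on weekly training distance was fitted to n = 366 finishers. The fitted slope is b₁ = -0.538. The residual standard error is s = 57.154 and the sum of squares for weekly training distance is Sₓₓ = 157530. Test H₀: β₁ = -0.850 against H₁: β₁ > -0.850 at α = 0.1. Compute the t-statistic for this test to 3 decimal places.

SE(b₁) = s/√Sₓₓ = 57.154/√157530 = 0.144001.
t = (-0.538 − (-0.850)) / 0.144001 = 2.167.
df = n − 2 = 364.
One-sided p ≈ 0.0155, which is < 0.1, so reject H₀.
There is evidence that the true slope on weekly training distance exceeds -0.850 minutes per unit.

t = 2.167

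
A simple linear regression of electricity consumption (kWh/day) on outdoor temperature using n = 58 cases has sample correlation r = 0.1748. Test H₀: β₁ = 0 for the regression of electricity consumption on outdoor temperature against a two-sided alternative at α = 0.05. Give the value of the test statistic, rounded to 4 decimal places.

t = r·√(n − 2)/√(1 − r²) = 0.1748·√56/√0.969445 = 1.3285.
df = n − 2 = 56.
Two-sided p ≈ 0.1894, which is ≥ 0.05, so fail to reject H₀.
The data do not give significant evidence of a linear association between outdoor temperature and electricity consumption.

t = 1.3285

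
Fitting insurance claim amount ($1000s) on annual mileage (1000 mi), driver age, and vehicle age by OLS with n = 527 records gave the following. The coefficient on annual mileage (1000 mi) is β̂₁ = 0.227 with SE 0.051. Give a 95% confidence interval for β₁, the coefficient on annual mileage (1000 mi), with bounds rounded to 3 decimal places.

df = n − k − 1 = 527 − 3 − 1 = 523.
t* = t_{0.025, 523} = 1.96451.
Margin = t* × SE = 1.96451 × 0.051 = 0.10019.
CI: 0.227 ± 0.10019 → (0.127, 0.327).
With 95% confidence, each one-unit increase in annual mileage (1000 mi) is associated with a change of between 0.127 and 0.327 $1000s in insurance claim amount, holding the other predictors fixed.

(0.127, 0.327)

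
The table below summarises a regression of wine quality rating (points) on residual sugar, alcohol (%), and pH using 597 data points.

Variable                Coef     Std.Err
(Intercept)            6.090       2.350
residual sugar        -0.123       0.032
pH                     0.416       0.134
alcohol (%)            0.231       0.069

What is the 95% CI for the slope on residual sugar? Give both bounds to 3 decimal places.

(-0.186, -0.060)

Read off: b = -0.123, SE = 0.032 for residual sugar.
df = n − k − 1 = 597 − 3 − 1 = 593.
t* = t_{0.025, 593} = 1.963972.
Margin = t* × SE = 1.963972 × 0.032 = 0.06285.
CI: -0.123 ± 0.06285 → (-0.186, -0.060).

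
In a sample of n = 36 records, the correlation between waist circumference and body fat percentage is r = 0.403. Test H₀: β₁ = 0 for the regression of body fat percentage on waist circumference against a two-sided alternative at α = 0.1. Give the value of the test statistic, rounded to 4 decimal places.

t = 2.5676

t = r·√(n − 2)/√(1 − r²) = 0.403·√34/√0.837591 = 2.5676.
df = n − 2 = 34.
Two-sided p ≈ 0.0148, which is < 0.1, so reject H₀.
There is evidence of a linear association between waist circumference and body fat percentage.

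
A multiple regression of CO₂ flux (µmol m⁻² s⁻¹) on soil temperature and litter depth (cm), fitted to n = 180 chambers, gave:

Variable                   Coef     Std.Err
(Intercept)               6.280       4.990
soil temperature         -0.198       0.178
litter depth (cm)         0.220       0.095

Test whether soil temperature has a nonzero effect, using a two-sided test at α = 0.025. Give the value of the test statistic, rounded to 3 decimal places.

Read off: b = -0.198, SE = 0.178 for soil temperature.
H₀: β₁ = 0 vs H₁: β₁ ≠ 0.
t = -0.198 / 0.178 = -1.112.
df = n − k − 1 = 180 − 2 − 1 = 177.
Two-sided p ≈ 0.2675, which is ≥ 0.025, so fail to reject H₀.
The data do not give significant evidence of an association between soil temperature and CO₂ flux, after adjusting for the other predictors.

t = -1.112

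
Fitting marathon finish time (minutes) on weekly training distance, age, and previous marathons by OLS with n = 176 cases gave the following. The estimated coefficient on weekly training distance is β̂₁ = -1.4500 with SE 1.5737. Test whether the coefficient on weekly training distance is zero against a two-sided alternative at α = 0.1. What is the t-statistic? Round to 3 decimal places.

t = -0.921

H₀: β₁ = 0 vs H₁: β₁ ≠ 0.
t = (β̂₁ − β₁⁰)/SE = -1.4500 / 1.5737 = -0.921.
df = n − k − 1 = 176 − 3 − 1 = 172.
Two-sided p ≈ 0.3581, which is ≥ 0.1, so fail to reject H₀.
The data do not give significant evidence of an association between weekly training distance and marathon finish time, after adjusting for the other predictors.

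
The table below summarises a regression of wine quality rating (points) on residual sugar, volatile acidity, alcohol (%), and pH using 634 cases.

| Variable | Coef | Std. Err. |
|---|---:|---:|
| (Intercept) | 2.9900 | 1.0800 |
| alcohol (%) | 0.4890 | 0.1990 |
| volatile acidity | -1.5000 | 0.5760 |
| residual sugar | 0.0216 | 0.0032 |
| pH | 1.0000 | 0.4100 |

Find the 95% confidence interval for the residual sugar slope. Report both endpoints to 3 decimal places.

(0.015, 0.028)

Read off: b = 0.0216, SE = 0.0032 for residual sugar.
df = n − k − 1 = 634 − 4 − 1 = 629.
t* = t_{0.025, 629} = 1.963743.
Margin = t* × SE = 1.963743 × 0.0032 = 0.00628.
CI: 0.0216 ± 0.00628 → (0.015, 0.028).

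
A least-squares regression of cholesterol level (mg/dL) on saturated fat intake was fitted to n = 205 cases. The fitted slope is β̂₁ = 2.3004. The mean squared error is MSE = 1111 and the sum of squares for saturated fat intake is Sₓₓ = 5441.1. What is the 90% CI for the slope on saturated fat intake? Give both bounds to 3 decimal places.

SE(β̂₁) = √(MSE/Sₓₓ) = √(1111/5441.1) = 0.45187.
df = n − 2 = 203.
t* = t_{0.05, 203} = 1.652394.
Margin = t* × SE = 1.652394 × 0.45187 = 0.74667.
CI: 2.3004 ± 0.74667 → (1.554, 3.047).
With 90% confidence, each one-unit increase in saturated fat intake is associated with a change of between 1.554 and 3.047 mg/dL in cholesterol level.

(1.554, 3.047)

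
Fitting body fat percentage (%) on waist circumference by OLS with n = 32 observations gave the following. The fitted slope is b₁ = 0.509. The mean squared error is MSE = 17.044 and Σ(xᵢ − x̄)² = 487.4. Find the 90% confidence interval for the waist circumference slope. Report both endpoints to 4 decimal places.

SE(b₁) = √(MSE/Sₓₓ) = √(17.044/487.4) = 0.187001.
df = n − 2 = 30.
t* = t_{0.05, 30} = 1.697261.
Margin = t* × SE = 1.697261 × 0.187001 = 0.317389.
CI: 0.509 ± 0.317389 → (0.1916, 0.8264).
With 90% confidence, each one-unit increase in waist circumference is associated with a change of between 0.1916 and 0.8264 % in body fat percentage.

(0.1916, 0.8264)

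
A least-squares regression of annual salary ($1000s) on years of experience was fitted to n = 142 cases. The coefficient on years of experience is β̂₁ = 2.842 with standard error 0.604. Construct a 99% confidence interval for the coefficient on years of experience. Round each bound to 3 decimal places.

df = n − 2 = 142 − 2 = 140.
t* = t_{0.005, 140} = 2.611403.
Margin = t* × SE = 2.611403 × 0.604 = 1.57729.
CI: 2.842 ± 1.57729 → (1.265, 4.419).
With 99% confidence, each one-unit increase in years of experience is associated with a change of between 1.265 and 4.419 $1000s in annual salary.

(1.265, 4.419)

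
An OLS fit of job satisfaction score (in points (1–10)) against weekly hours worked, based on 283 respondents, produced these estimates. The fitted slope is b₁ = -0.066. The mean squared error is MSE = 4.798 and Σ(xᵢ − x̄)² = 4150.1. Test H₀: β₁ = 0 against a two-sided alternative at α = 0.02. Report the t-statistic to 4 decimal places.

SE(b₁) = √(MSE/Sₓₓ) = √(4.798/4150.1) = 0.0340017.
t = -0.066 / 0.0340017 = -1.9411.
df = n − 2 = 281.
Two-sided p ≈ 0.0532, which is ≥ 0.02, so fail to reject H₀.
The data do not give significant evidence of an association between weekly hours worked and job satisfaction score.

t = -1.9411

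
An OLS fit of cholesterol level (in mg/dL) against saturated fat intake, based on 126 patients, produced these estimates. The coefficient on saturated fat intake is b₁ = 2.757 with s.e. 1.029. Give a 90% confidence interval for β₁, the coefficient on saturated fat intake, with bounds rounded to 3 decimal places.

(1.052, 4.462)

df = n − 2 = 126 − 2 = 124.
t* = t_{0.05, 124} = 1.657235.
Margin = t* × SE = 1.657235 × 1.029 = 1.70529.
CI: 2.757 ± 1.70529 → (1.052, 4.462).
With 90% confidence, each one-unit increase in saturated fat intake is associated with a change of between 1.052 and 4.462 mg/dL in cholesterol level.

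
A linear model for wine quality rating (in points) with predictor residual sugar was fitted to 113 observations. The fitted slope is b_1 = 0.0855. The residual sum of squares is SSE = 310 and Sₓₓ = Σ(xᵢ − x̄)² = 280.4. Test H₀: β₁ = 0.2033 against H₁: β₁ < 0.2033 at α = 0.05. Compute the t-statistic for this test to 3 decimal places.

MSE = SSE/(n − 2) = 310/111 = 2.79279.
SE(b_1) = √(MSE/Sₓₓ) = √(2.79279/280.4) = 0.0998.
t = (0.0855 − 0.2033) / 0.0998 = -1.180.
df = n − 2 = 111.
One-sided p ≈ 0.1202, which is ≥ 0.05, so fail to reject H₀.
The data do not give significant evidence that the true slope on residual sugar is below 0.2033 points per unit.

t = -1.180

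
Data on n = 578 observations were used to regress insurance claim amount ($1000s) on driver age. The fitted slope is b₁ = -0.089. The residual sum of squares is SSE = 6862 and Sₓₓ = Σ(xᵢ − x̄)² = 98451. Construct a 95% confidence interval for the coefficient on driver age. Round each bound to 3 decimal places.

MSE = SSE/(n − 2) = 6862/576 = 11.9132.
SE(b₁) = √(MSE/Sₓₓ) = √(11.9132/98451) = 0.0110003.
df = n − 2 = 576.
t* = t_{0.025, 576} = 1.964091.
Margin = t* × SE = 1.964091 × 0.0110003 = 0.02161.
CI: -0.089 ± 0.02161 → (-0.111, -0.067).
With 95% confidence, each one-unit increase in driver age is associated with a change of between -0.111 and -0.067 $1000s in insurance claim amount.

(-0.111, -0.067)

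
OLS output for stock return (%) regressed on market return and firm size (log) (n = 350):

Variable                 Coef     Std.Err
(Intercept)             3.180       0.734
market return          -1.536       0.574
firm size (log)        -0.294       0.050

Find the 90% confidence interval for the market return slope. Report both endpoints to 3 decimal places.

Read off: b = -1.536, SE = 0.574 for market return.
df = n − k − 1 = 350 − 2 − 1 = 347.
t* = t_{0.05, 347} = 1.649257.
Margin = t* × SE = 1.649257 × 0.574 = 0.94667.
CI: -1.536 ± 0.94667 → (-2.483, -0.589).

(-2.483, -0.589)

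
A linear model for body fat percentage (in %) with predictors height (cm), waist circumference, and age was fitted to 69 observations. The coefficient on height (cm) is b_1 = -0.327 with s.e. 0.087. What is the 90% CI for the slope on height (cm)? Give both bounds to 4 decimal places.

df = n − k − 1 = 69 − 3 − 1 = 65.
t* = t_{0.05, 65} = 1.668636.
Margin = t* × SE = 1.668636 × 0.087 = 0.145171.
CI: -0.327 ± 0.145171 → (-0.4722, -0.1818).
With 90% confidence, each one-unit increase in height (cm) is associated with a change of between -0.4722 and -0.1818 % in body fat percentage, holding the other predictors fixed.

(-0.4722, -0.1818)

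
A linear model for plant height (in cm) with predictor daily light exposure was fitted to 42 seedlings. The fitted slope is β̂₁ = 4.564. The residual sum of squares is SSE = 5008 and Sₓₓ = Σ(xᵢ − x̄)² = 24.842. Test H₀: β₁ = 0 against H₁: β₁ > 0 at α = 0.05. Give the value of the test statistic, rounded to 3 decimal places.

t = 2.033

MSE = SSE/(n − 2) = 5008/40 = 125.2.
SE(β̂₁) = √(MSE/Sₓₓ) = √(125.2/24.842) = 2.24496.
t = 4.564 / 2.24496 = 2.033.
df = n − 2 = 40.
One-sided p ≈ 0.0244, which is < 0.05, so reject H₀.
There is evidence that the true slope on daily light exposure is positive.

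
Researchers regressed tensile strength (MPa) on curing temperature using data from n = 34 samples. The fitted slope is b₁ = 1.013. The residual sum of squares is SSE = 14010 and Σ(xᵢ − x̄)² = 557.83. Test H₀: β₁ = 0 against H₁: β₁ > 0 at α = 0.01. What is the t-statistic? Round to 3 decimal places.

MSE = SSE/(n − 2) = 14010/32 = 437.812.
SE(b₁) = √(MSE/Sₓₓ) = √(437.812/557.83) = 0.885917.
t = 1.013 / 0.885917 = 1.143.
df = n − 2 = 32.
One-sided p ≈ 0.1307, which is ≥ 0.01, so fail to reject H₀.
The data do not give significant evidence that the true slope on curing temperature is positive.

t = 1.143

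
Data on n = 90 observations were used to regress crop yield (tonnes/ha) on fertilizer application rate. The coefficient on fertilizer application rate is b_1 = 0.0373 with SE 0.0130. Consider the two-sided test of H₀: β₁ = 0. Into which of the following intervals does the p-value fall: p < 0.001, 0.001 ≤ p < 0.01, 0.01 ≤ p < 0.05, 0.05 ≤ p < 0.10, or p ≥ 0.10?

t = 0.0373 / 0.0130 = 2.869.
df = n − 2 = 90 − 2 = 88.
Two-sided p = 2·P(T_{88} > |t|) ≈ 0.0052.
So 0.001 ≤ p < 0.01.

0.001 ≤ p < 0.01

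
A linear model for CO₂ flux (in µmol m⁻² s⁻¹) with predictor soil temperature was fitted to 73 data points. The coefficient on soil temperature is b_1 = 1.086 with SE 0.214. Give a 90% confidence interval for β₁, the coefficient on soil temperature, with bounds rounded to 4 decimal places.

df = n − 2 = 73 − 2 = 71.
t* = t_{0.05, 71} = 1.6666.
Margin = t* × SE = 1.6666 × 0.214 = 0.356652.
CI: 1.086 ± 0.356652 → (0.7293, 1.4427).
With 90% confidence, each one-unit increase in soil temperature is associated with a change of between 0.7293 and 1.4427 µmol m⁻² s⁻¹ in CO₂ flux.

(0.7293, 1.4427)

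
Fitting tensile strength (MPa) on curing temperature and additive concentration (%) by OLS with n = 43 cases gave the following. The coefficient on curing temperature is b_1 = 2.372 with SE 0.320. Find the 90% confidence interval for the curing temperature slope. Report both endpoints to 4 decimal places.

(1.8332, 2.9108)

df = n − k − 1 = 43 − 2 − 1 = 40.
t* = t_{0.05, 40} = 1.683851.
Margin = t* × SE = 1.683851 × 0.320 = 0.538832.
CI: 2.372 ± 0.538832 → (1.8332, 2.9108).
With 90% confidence, each one-unit increase in curing temperature is associated with a change of between 1.8332 and 2.9108 MPa in tensile strength, holding the other predictors fixed.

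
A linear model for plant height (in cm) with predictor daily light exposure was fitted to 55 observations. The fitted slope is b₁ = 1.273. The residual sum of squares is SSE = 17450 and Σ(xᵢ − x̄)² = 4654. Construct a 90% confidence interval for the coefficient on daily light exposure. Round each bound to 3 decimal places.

MSE = SSE/(n − 2) = 17450/53 = 329.245.
SE(b₁) = √(MSE/Sₓₓ) = √(329.245/4654) = 0.265979.
df = n − 2 = 53.
t* = t_{0.05, 53} = 1.674116.
Margin = t* × SE = 1.674116 × 0.265979 = 0.44528.
CI: 1.273 ± 0.44528 → (0.828, 1.718).
With 90% confidence, each one-unit increase in daily light exposure is associated with a change of between 0.828 and 1.718 cm in plant height.

(0.828, 1.718)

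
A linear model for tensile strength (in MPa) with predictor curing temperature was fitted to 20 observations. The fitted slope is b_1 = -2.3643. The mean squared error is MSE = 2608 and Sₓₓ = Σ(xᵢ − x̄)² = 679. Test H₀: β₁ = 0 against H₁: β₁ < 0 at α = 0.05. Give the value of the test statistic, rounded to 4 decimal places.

t = -1.2064

SE(b_1) = √(MSE/Sₓₓ) = √(2608/679) = 1.95983.
t = -2.3643 / 1.95983 = -1.2064.
df = n − 2 = 18.
One-sided p ≈ 0.1216, which is ≥ 0.05, so fail to reject H₀.
The data do not give significant evidence that the true slope on curing temperature is negative.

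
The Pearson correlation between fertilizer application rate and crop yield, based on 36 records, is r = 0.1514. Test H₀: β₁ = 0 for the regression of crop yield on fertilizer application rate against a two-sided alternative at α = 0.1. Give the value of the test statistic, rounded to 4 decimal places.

t = r·√(n − 2)/√(1 − r²) = 0.1514·√34/√0.977078 = 0.8931.
df = n − 2 = 34.
Two-sided p ≈ 0.3781, which is ≥ 0.1, so fail to reject H₀.
The data do not give significant evidence of a linear association between fertilizer application rate and crop yield.

t = 0.8931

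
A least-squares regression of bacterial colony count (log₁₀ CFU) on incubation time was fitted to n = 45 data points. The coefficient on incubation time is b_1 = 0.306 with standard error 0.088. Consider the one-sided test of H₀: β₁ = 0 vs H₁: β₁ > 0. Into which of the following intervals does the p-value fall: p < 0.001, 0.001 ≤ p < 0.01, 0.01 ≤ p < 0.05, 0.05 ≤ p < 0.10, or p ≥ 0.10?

p < 0.001

t = 0.306 / 0.088 = 3.477.
df = n − 2 = 45 − 2 = 43.
One-sided p = P(T_{43} > t) ≈ 0.0006.
So p < 0.001.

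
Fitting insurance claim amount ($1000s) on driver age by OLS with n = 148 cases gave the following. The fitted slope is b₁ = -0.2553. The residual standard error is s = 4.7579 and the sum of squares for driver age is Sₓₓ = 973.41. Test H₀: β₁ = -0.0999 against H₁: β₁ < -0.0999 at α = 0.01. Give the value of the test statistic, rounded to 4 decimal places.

SE(b₁) = s/√Sₓₓ = 4.7579/√973.41 = 0.152499.
t = (-0.2553 − (-0.0999)) / 0.152499 = -1.0190.
df = n − 2 = 146.
One-sided p ≈ 0.1549, which is ≥ 0.01, so fail to reject H₀.
The data do not give significant evidence that the true slope on driver age is below -0.0999 $1000s per unit.

t = -1.0190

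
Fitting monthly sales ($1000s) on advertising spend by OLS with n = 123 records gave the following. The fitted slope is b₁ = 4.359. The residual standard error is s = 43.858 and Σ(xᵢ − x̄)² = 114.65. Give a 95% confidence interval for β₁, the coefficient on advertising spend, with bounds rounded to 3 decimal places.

(-3.750, 12.468)

SE(b₁) = s/√Sₓₓ = 43.858/√114.65 = 4.09602.
df = n − 2 = 121.
t* = t_{0.025, 121} = 1.979764.
Margin = t* × SE = 1.979764 × 4.09602 = 8.10915.
CI: 4.359 ± 8.10915 → (-3.750, 12.468).
With 95% confidence, each one-unit increase in advertising spend is associated with a change of between -3.750 and 12.468 $1000s in monthly sales.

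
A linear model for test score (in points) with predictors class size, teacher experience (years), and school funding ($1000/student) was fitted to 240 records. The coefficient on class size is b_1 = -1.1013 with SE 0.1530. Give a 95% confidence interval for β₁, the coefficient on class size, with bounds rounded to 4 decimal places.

(-1.4027, -0.7999)

df = n − k − 1 = 240 − 3 − 1 = 236.
t* = t_{0.025, 236} = 1.970067.
Margin = t* × SE = 1.970067 × 0.1530 = 0.301420.
CI: -1.1013 ± 0.301420 → (-1.4027, -0.7999).
With 95% confidence, each one-unit increase in class size is associated with a change of between -1.4027 and -0.7999 points in test score, holding the other predictors fixed.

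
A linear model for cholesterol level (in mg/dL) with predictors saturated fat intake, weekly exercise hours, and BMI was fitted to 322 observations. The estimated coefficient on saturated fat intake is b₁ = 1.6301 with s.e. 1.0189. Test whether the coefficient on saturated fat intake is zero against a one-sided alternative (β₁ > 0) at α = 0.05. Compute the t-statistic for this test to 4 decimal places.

H₀: β₁ = 0 vs H₁: β₁ > 0.
t = (b₁ − β₁⁰)/SE = 1.6301 / 1.0189 = 1.5999.
df = n − k − 1 = 322 − 3 − 1 = 318.
One-sided p ≈ 0.0553, which is ≥ 0.05, so fail to reject H₀.
The data do not give significant evidence that the true slope on saturated fat intake is positive, holding the other predictors fixed.

t = 1.5999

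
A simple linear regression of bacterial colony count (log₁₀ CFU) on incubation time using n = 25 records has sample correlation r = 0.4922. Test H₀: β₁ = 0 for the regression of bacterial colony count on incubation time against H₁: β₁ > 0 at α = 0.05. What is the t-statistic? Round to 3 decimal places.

t = 2.712

t = r·√(n − 2)/√(1 − r²) = 0.4922·√23/√0.757739 = 2.712.
df = n − 2 = 23.
One-sided p ≈ 0.0062, which is < 0.05, so reject H₀.
There is evidence of a linear association between incubation time and bacterial colony count.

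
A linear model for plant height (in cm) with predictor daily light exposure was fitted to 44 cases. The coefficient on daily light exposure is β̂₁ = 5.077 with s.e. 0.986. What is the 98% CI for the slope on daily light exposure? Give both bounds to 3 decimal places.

(2.692, 7.462)

df = n − 2 = 44 − 2 = 42.
t* = t_{0.01, 42} = 2.41847.
Margin = t* × SE = 2.41847 × 0.986 = 2.38461.
CI: 5.077 ± 2.38461 → (2.692, 7.462).
With 98% confidence, each one-unit increase in daily light exposure is associated with a change of between 2.692 and 7.462 cm in plant height.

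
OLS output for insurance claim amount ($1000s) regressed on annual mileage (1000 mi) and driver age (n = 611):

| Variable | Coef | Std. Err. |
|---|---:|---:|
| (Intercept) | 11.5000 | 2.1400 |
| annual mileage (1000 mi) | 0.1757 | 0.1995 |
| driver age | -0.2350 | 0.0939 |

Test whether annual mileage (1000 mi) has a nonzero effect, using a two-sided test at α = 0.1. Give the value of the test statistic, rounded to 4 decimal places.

Read off: b = 0.1757, SE = 0.1995 for annual mileage (1000 mi).
H₀: β₁ = 0 vs H₁: β₁ ≠ 0.
t = 0.1757 / 0.1995 = 0.8807.
df = n − k − 1 = 611 − 2 − 1 = 608.
Two-sided p ≈ 0.3788, which is ≥ 0.1, so fail to reject H₀.
The data do not give significant evidence of an association between annual mileage (1000 mi) and insurance claim amount, after adjusting for the other predictors.

t = 0.8807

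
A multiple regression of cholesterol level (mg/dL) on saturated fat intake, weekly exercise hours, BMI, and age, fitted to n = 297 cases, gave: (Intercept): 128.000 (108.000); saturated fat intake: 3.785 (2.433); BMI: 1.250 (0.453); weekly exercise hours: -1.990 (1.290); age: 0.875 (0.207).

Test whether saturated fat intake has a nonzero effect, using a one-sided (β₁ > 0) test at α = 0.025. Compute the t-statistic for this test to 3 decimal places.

t = 1.556

Read off: b = 3.785, SE = 2.433 for saturated fat intake.
H₀: β₁ = 0 vs H₁: β₁ > 0.
t = 3.785 / 2.433 = 1.556.
df = n − k − 1 = 297 − 4 − 1 = 292.
One-sided p ≈ 0.0604, which is ≥ 0.025, so fail to reject H₀.
The data do not give significant evidence that the true slope on saturated fat intake is positive, holding the other predictors fixed.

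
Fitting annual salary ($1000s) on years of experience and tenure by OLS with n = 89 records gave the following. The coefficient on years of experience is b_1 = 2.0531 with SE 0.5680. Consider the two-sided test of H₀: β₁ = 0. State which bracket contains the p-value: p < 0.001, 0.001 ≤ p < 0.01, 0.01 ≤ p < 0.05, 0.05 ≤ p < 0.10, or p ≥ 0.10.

t = 2.0531 / 0.5680 = 3.615.
df = n − k − 1 = 89 − 2 − 1 = 86.
Two-sided p = 2·P(T_{86} > |t|) ≈ 0.0005.
So p < 0.001.

p < 0.001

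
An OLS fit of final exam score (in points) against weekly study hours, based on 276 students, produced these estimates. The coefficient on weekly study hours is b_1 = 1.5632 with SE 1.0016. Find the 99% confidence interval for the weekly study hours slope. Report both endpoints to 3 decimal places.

(-1.035, 4.161)

df = n − 2 = 276 − 2 = 274.
t* = t_{0.005, 274} = 2.593891.
Margin = t* × SE = 2.593891 × 1.0016 = 2.59804.
CI: 1.5632 ± 2.59804 → (-1.035, 4.161).
With 99% confidence, each one-unit increase in weekly study hours is associated with a change of between -1.035 and 4.161 points in final exam score.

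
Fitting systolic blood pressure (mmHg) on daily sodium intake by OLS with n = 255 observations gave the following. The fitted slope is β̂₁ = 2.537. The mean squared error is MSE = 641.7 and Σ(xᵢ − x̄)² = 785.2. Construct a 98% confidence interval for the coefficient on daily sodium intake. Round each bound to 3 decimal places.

(0.421, 4.653)

SE(β̂₁) = √(MSE/Sₓₓ) = √(641.7/785.2) = 0.904015.
df = n − 2 = 253.
t* = t_{0.01, 253} = 2.341177.
Margin = t* × SE = 2.341177 × 0.904015 = 2.11646.
CI: 2.537 ± 2.11646 → (0.421, 4.653).
With 98% confidence, each one-unit increase in daily sodium intake is associated with a change of between 0.421 and 4.653 mmHg in systolic blood pressure.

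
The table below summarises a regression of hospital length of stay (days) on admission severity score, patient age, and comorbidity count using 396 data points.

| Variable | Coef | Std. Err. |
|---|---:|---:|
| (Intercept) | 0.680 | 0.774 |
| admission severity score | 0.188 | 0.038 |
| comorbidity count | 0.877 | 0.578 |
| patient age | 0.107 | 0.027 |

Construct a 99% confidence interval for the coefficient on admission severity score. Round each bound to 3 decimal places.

(0.090, 0.286)

Read off: b = 0.188, SE = 0.038 for admission severity score.
df = n − k − 1 = 396 − 3 − 1 = 392.
t* = t_{0.005, 392} = 2.588429.
Margin = t* × SE = 2.588429 × 0.038 = 0.09836.
CI: 0.188 ± 0.09836 → (0.090, 0.286).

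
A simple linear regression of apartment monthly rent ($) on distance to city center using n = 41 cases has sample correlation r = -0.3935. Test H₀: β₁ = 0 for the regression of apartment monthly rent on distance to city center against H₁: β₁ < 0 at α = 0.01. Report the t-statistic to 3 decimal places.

t = -2.673

t = r·√(n − 2)/√(1 − r²) = -0.3935·√39/√0.845158 = -2.673.
df = n − 2 = 39.
One-sided p ≈ 0.0055, which is < 0.01, so reject H₀.
There is evidence of a linear association between distance to city center and apartment monthly rent.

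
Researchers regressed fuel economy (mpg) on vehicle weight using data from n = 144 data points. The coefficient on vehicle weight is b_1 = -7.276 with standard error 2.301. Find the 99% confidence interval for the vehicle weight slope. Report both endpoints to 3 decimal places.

(-13.284, -1.268)

df = n − 2 = 144 − 2 = 142.
t* = t_{0.005, 142} = 2.610895.
Margin = t* × SE = 2.610895 × 2.301 = 6.00767.
CI: -7.276 ± 6.00767 → (-13.284, -1.268).
With 99% confidence, each one-unit increase in vehicle weight is associated with a change of between -13.284 and -1.268 mpg in fuel economy.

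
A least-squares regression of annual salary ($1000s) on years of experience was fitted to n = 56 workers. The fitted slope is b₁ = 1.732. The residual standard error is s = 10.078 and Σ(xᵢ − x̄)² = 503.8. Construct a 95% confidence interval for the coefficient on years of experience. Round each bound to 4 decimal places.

(0.8318, 2.6322)

SE(b₁) = s/√Sₓₓ = 10.078/√503.8 = 0.448999.
df = n − 2 = 54.
t* = t_{0.025, 54} = 2.004879.
Margin = t* × SE = 2.004879 × 0.448999 = 0.900189.
CI: 1.732 ± 0.900189 → (0.8318, 2.6322).
With 95% confidence, each one-unit increase in years of experience is associated with a change of between 0.8318 and 2.6322 $1000s in annual salary.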